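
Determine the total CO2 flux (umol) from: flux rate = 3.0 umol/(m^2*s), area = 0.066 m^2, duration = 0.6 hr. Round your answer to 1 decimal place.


Step 1: Convert time to seconds: 0.6 hr * 3600 = 2160.0 s
Step 2: Total = flux * area * time_s
Step 3: Total = 3.0 * 0.066 * 2160.0
Step 4: Total = 427.7 umol

427.7


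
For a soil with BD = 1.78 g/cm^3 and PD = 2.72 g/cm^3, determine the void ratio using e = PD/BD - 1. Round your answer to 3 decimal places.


Step 1: e = PD / BD - 1
Step 2: e = 2.72 / 1.78 - 1
Step 3: e = 1.52809 - 1
Step 4: e = 0.528

0.528


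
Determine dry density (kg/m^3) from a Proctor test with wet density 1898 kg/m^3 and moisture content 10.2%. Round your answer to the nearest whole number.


Step 1: Dry density = wet density / (1 + w/100)
Step 2: Dry density = 1898 / (1 + 10.2/100)
Step 3: Dry density = 1898 / 1.102
Step 4: Dry density = 1722 kg/m^3

1722


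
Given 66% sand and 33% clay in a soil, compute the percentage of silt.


Step 1: sand + silt + clay = 100%
Step 2: silt = 100 - sand - clay
Step 3: silt = 100 - 66 - 33
Step 4: silt = 1%

1


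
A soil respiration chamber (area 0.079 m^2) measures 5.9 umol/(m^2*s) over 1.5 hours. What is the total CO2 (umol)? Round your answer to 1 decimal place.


Step 1: Convert time to seconds: 1.5 hr * 3600 = 5400.0 s
Step 2: Total = flux * area * time_s
Step 3: Total = 5.9 * 0.079 * 5400.0
Step 4: Total = 2516.9 umol

2516.9


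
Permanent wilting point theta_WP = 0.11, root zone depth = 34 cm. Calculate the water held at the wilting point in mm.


Step 1: Water (mm) = theta_WP * depth * 10
Step 2: Water = 0.11 * 34 * 10
Step 3: Water = 37.4 mm

37.4


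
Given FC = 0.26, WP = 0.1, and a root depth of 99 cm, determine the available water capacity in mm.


Step 1: Available water = (FC - WP) * depth * 10
Step 2: AW = (0.26 - 0.1) * 99 * 10
Step 3: AW = 0.16 * 99 * 10
Step 4: AW = 158.4 mm

158.4


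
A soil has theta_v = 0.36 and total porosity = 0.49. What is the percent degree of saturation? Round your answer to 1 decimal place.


Step 1: S = 100 * theta_v / n
Step 2: S = 100 * 0.36 / 0.49
Step 3: S = 73.5%

73.5


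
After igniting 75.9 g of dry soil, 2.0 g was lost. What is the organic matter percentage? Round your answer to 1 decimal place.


Step 1: OM% = 100 * LOI / sample mass
Step 2: OM = 100 * 2.0 / 75.9
Step 3: OM = 2.6%

2.6


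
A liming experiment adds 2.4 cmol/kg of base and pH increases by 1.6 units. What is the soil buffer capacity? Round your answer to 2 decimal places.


Step 1: BC = change in base / change in pH
Step 2: BC = 2.4 / 1.6
Step 3: BC = 1.5 cmol/(kg*pH unit)

1.5


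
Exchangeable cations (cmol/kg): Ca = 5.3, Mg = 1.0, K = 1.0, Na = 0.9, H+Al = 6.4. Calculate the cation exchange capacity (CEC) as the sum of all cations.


Step 1: CEC = Ca + Mg + K + Na + (H+Al)
Step 2: CEC = 5.3 + 1.0 + 1.0 + 0.9 + 6.4
Step 3: CEC = 14.6 cmol/kg

14.6


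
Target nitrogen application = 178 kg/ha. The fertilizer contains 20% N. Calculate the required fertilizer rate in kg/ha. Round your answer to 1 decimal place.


Step 1: Fertilizer rate = target N / (N content / 100)
Step 2: Rate = 178 / (20 / 100)
Step 3: Rate = 178 / 0.2
Step 4: Rate = 890.0 kg/ha

890.0


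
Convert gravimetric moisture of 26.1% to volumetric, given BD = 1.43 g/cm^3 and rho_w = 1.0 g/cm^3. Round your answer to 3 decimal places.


Step 1: theta = (w / 100) * BD / rho_w
Step 2: theta = (26.1 / 100) * 1.43 / 1.0
Step 3: theta = 0.261 * 1.43
Step 4: theta = 0.373

0.373


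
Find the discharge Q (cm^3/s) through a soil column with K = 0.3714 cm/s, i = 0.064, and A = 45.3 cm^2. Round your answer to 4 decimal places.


Step 1: Apply Darcy's law: Q = K * i * A
Step 2: Q = 0.3714 * 0.064 * 45.3
Step 3: Q = 1.0768 cm^3/s

1.0768


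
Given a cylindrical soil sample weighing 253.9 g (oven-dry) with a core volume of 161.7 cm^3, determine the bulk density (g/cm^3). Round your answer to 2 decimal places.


Step 1: Identify the formula: BD = dry mass / volume
Step 2: Substitute values: BD = 253.9 / 161.7
Step 3: BD = 1.57 g/cm^3

1.57


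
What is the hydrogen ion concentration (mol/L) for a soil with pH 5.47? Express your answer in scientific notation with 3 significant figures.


Step 1: [H+] = 10^(-pH)
Step 2: [H+] = 10^(-5.47)
Step 3: [H+] = 3.39e-06 mol/L

3.39e-06


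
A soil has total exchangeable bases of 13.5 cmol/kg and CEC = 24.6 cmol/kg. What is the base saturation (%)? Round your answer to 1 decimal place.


Step 1: BS = 100 * (sum of bases) / CEC
Step 2: BS = 100 * 13.5 / 24.6
Step 3: BS = 54.9%

54.9


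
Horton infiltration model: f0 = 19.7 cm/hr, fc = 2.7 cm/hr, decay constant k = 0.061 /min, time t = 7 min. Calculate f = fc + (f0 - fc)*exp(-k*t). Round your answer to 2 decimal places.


Step 1: f = fc + (f0 - fc) * exp(-k * t)
Step 2: exp(-0.061 * 7) = 0.652464
Step 3: f = 2.7 + (19.7 - 2.7) * 0.652464
Step 4: f = 2.7 + 17.0 * 0.652464
Step 5: f = 13.79 cm/hr

13.79


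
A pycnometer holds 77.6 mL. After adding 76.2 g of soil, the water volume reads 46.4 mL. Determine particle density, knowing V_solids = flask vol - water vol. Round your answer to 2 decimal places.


Step 1: Volume of solids = flask volume - water volume with soil
Step 2: V_solids = 77.6 - 46.4 = 31.2 mL
Step 3: Particle density = mass / V_solids = 76.2 / 31.2 = 2.44 g/cm^3

2.44


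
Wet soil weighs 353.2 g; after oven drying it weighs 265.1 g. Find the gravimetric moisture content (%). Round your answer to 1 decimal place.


Step 1: Water mass = wet - dry = 353.2 - 265.1 = 88.1 g
Step 2: w = 100 * water mass / dry mass
Step 3: w = 100 * 88.1 / 265.1 = 33.2%

33.2


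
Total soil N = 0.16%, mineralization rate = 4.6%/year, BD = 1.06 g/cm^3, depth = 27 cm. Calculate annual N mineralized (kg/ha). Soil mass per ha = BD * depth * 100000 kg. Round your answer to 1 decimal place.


Step 1: Soil mass per ha = BD * depth * 100000 = 1.06 * 27 * 100000 = 2862000 kg
Step 2: Total N pool = soil mass * N%/100 = 2862000 * 0.16/100 = 4579.2 kg/ha
Step 3: N mineralized = N pool * rate%/100 = 4579.2 * 4.6/100 = 210.6 kg/ha/yr

210.6


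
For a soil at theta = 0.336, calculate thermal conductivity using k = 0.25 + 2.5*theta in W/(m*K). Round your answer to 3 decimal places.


Step 1: k = 0.25 + 2.5 * theta
Step 2: k = 0.25 + 2.5 * 0.336
Step 3: k = 0.25 + 0.84
Step 4: k = 1.09 W/(m*K)

1.09


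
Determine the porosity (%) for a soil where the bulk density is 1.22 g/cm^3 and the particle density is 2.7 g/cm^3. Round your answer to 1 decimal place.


Step 1: Formula: n = 100 * (1 - BD / PD)
Step 2: n = 100 * (1 - 1.22 / 2.7)
Step 3: n = 100 * (1 - 0.45185)
Step 4: n = 54.8%

54.8


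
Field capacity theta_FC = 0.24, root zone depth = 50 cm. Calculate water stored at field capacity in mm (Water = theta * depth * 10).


Step 1: Water (mm) = theta_FC * depth (cm) * 10
Step 2: Water = 0.24 * 50 * 10
Step 3: Water = 120.0 mm

120.0


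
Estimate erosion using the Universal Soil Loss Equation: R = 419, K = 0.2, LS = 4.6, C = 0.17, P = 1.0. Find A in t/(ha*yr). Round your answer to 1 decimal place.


Step 1: A = R * K * LS * C * P
Step 2: R * K = 419 * 0.2 = 83.8
Step 3: (R*K) * LS = 83.8 * 4.6 = 385.48
Step 4: * C * P = 385.48 * 0.17 * 1.0 = 65.5
Step 5: A = 65.5 t/(ha*yr)

65.5


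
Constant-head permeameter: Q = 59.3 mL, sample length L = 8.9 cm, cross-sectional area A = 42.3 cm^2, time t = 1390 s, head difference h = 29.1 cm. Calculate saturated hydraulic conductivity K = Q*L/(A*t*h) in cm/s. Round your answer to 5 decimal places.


Step 1: K = Q * L / (A * t * h)
Step 2: Numerator = 59.3 * 8.9 = 527.77
Step 3: Denominator = 42.3 * 1390 * 29.1 = 1710992.7
Step 4: K = 527.77 / 1710992.7 = 0.00031 cm/s

0.00031


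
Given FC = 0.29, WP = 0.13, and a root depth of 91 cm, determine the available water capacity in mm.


Step 1: Available water = (FC - WP) * depth * 10
Step 2: AW = (0.29 - 0.13) * 91 * 10
Step 3: AW = 0.16 * 91 * 10
Step 4: AW = 145.6 mm

145.6


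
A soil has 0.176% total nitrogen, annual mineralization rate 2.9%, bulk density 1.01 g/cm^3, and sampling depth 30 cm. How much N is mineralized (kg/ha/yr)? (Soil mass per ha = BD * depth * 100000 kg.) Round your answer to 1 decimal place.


Step 1: Soil mass per ha = BD * depth * 100000 = 1.01 * 30 * 100000 = 3030000 kg
Step 2: Total N pool = soil mass * N%/100 = 3030000 * 0.176/100 = 5332.8 kg/ha
Step 3: N mineralized = N pool * rate%/100 = 5332.8 * 2.9/100 = 154.7 kg/ha/yr

154.7


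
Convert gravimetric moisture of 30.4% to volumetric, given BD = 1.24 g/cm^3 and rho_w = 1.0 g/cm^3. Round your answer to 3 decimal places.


Step 1: theta = (w / 100) * BD / rho_w
Step 2: theta = (30.4 / 100) * 1.24 / 1.0
Step 3: theta = 0.304 * 1.24
Step 4: theta = 0.377

0.377


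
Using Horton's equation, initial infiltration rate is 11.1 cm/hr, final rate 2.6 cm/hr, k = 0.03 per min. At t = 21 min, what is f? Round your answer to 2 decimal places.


Step 1: f = fc + (f0 - fc) * exp(-k * t)
Step 2: exp(-0.03 * 21) = 0.532592
Step 3: f = 2.6 + (11.1 - 2.6) * 0.532592
Step 4: f = 2.6 + 8.5 * 0.532592
Step 5: f = 7.13 cm/hr

7.13


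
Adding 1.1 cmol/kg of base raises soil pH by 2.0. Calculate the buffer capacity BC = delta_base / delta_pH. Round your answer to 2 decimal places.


Step 1: BC = change in base / change in pH
Step 2: BC = 1.1 / 2.0
Step 3: BC = 0.55 cmol/(kg*pH unit)

0.55


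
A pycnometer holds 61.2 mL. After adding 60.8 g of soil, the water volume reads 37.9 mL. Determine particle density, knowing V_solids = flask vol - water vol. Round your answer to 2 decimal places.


Step 1: Volume of solids = flask volume - water volume with soil
Step 2: V_solids = 61.2 - 37.9 = 23.3 mL
Step 3: Particle density = mass / V_solids = 60.8 / 23.3 = 2.61 g/cm^3

2.61


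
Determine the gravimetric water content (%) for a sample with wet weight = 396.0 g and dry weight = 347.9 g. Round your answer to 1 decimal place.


Step 1: Water mass = wet - dry = 396.0 - 347.9 = 48.1 g
Step 2: w = 100 * water mass / dry mass
Step 3: w = 100 * 48.1 / 347.9 = 13.8%

13.8


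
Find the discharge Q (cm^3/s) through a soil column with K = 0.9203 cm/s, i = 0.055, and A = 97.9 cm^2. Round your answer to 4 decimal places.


Step 1: Apply Darcy's law: Q = K * i * A
Step 2: Q = 0.9203 * 0.055 * 97.9
Step 3: Q = 4.9554 cm^3/s

4.9554


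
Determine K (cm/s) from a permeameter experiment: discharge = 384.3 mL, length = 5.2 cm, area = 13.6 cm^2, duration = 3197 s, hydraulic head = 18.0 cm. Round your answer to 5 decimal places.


Step 1: K = Q * L / (A * t * h)
Step 2: Numerator = 384.3 * 5.2 = 1998.36
Step 3: Denominator = 13.6 * 3197 * 18.0 = 782625.6
Step 4: K = 1998.36 / 782625.6 = 0.00255 cm/s

0.00255


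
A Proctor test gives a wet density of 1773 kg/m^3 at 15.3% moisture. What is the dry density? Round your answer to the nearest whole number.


Step 1: Dry density = wet density / (1 + w/100)
Step 2: Dry density = 1773 / (1 + 15.3/100)
Step 3: Dry density = 1773 / 1.153
Step 4: Dry density = 1538 kg/m^3

1538


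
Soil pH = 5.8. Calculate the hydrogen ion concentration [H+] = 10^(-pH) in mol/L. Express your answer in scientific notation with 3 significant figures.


Step 1: [H+] = 10^(-pH)
Step 2: [H+] = 10^(-5.8)
Step 3: [H+] = 1.58e-06 mol/L

1.58e-06


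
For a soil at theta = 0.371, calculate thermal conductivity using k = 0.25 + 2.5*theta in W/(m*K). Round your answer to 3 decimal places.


Step 1: k = 0.25 + 2.5 * theta
Step 2: k = 0.25 + 2.5 * 0.371
Step 3: k = 0.25 + 0.928
Step 4: k = 1.178 W/(m*K)

1.178


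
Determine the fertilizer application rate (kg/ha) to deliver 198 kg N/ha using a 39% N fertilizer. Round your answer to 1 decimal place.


Step 1: Fertilizer rate = target N / (N content / 100)
Step 2: Rate = 198 / (39 / 100)
Step 3: Rate = 198 / 0.39
Step 4: Rate = 507.7 kg/ha

507.7


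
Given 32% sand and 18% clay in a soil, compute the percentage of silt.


Step 1: sand + silt + clay = 100%
Step 2: silt = 100 - sand - clay
Step 3: silt = 100 - 32 - 18
Step 4: silt = 50%

50


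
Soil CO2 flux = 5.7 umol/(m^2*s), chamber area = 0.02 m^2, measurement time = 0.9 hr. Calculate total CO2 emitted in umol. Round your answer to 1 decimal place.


Step 1: Convert time to seconds: 0.9 hr * 3600 = 3240.0 s
Step 2: Total = flux * area * time_s
Step 3: Total = 5.7 * 0.02 * 3240.0
Step 4: Total = 369.4 umol

369.4


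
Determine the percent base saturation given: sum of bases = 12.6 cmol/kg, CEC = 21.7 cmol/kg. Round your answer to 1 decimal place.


Step 1: BS = 100 * (sum of bases) / CEC
Step 2: BS = 100 * 12.6 / 21.7
Step 3: BS = 58.1%

58.1


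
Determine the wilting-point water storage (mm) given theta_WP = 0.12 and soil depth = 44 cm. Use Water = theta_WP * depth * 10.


Step 1: Water (mm) = theta_WP * depth * 10
Step 2: Water = 0.12 * 44 * 10
Step 3: Water = 52.8 mm

52.8


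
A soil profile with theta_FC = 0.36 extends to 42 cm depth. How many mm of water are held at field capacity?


Step 1: Water (mm) = theta_FC * depth (cm) * 10
Step 2: Water = 0.36 * 42 * 10
Step 3: Water = 151.2 mm

151.2


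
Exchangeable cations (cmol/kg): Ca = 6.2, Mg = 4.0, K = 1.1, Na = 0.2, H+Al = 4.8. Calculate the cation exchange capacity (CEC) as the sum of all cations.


Step 1: CEC = Ca + Mg + K + Na + (H+Al)
Step 2: CEC = 6.2 + 4.0 + 1.1 + 0.2 + 4.8
Step 3: CEC = 16.3 cmol/kg

16.3


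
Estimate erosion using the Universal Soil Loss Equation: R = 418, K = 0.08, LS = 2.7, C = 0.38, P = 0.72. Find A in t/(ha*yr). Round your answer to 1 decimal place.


Step 1: A = R * K * LS * C * P
Step 2: R * K = 418 * 0.08 = 33.44
Step 3: (R*K) * LS = 33.44 * 2.7 = 90.288
Step 4: * C * P = 90.288 * 0.38 * 0.72 = 24.7
Step 5: A = 24.7 t/(ha*yr)

24.7


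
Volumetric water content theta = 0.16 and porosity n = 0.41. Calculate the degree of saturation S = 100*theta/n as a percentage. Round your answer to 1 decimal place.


Step 1: S = 100 * theta_v / n
Step 2: S = 100 * 0.16 / 0.41
Step 3: S = 39.0%

39.0


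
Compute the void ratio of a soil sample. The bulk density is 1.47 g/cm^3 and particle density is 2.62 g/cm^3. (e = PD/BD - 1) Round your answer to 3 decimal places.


Step 1: e = PD / BD - 1
Step 2: e = 2.62 / 1.47 - 1
Step 3: e = 1.78231 - 1
Step 4: e = 0.782

0.782


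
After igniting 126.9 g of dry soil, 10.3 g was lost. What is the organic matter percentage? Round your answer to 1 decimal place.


Step 1: OM% = 100 * LOI / sample mass
Step 2: OM = 100 * 10.3 / 126.9
Step 3: OM = 8.1%

8.1


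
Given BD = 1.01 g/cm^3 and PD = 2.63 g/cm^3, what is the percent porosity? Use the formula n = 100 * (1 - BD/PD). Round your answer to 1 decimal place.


Step 1: Formula: n = 100 * (1 - BD / PD)
Step 2: n = 100 * (1 - 1.01 / 2.63)
Step 3: n = 100 * (1 - 0.38403)
Step 4: n = 61.6%

61.6


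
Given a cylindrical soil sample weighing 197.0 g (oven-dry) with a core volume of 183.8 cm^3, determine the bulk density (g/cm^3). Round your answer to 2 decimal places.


Step 1: Identify the formula: BD = dry mass / volume
Step 2: Substitute values: BD = 197.0 / 183.8
Step 3: BD = 1.07 g/cm^3

1.07


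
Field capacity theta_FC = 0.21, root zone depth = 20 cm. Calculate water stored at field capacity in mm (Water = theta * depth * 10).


Step 1: Water (mm) = theta_FC * depth (cm) * 10
Step 2: Water = 0.21 * 20 * 10
Step 3: Water = 42.0 mm

42.0


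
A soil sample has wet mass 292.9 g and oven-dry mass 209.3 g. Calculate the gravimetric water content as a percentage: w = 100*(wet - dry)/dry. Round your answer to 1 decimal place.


Step 1: Water mass = wet - dry = 292.9 - 209.3 = 83.6 g
Step 2: w = 100 * water mass / dry mass
Step 3: w = 100 * 83.6 / 209.3 = 39.9%

39.9


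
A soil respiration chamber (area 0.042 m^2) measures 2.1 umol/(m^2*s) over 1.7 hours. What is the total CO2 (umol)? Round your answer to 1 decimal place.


Step 1: Convert time to seconds: 1.7 hr * 3600 = 6120.0 s
Step 2: Total = flux * area * time_s
Step 3: Total = 2.1 * 0.042 * 6120.0
Step 4: Total = 539.8 umol

539.8


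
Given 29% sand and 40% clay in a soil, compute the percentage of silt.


Step 1: sand + silt + clay = 100%
Step 2: silt = 100 - sand - clay
Step 3: silt = 100 - 29 - 40
Step 4: silt = 31%

31


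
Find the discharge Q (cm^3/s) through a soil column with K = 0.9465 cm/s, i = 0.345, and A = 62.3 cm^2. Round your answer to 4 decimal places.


Step 1: Apply Darcy's law: Q = K * i * A
Step 2: Q = 0.9465 * 0.345 * 62.3
Step 3: Q = 20.3436 cm^3/s

20.3436


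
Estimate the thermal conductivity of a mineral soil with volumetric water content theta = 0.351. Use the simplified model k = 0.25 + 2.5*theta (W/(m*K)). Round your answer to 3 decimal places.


Step 1: k = 0.25 + 2.5 * theta
Step 2: k = 0.25 + 2.5 * 0.351
Step 3: k = 0.25 + 0.878
Step 4: k = 1.128 W/(m*K)

1.128


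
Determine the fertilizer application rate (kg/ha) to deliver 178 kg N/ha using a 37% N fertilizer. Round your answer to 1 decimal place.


Step 1: Fertilizer rate = target N / (N content / 100)
Step 2: Rate = 178 / (37 / 100)
Step 3: Rate = 178 / 0.37
Step 4: Rate = 481.1 kg/ha

481.1


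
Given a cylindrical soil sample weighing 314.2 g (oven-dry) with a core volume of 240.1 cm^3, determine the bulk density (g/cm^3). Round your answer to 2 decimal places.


Step 1: Identify the formula: BD = dry mass / volume
Step 2: Substitute values: BD = 314.2 / 240.1
Step 3: BD = 1.31 g/cm^3

1.31


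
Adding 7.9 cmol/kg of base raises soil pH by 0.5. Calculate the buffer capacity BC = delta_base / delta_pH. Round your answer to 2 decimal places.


Step 1: BC = change in base / change in pH
Step 2: BC = 7.9 / 0.5
Step 3: BC = 15.8 cmol/(kg*pH unit)

15.8


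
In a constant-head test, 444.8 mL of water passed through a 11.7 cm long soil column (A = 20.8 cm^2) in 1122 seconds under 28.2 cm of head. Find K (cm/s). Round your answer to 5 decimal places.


Step 1: K = Q * L / (A * t * h)
Step 2: Numerator = 444.8 * 11.7 = 5204.16
Step 3: Denominator = 20.8 * 1122 * 28.2 = 658120.32
Step 4: K = 5204.16 / 658120.32 = 0.00791 cm/s

0.00791


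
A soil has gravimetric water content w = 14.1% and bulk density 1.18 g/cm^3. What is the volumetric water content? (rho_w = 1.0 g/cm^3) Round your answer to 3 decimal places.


Step 1: theta = (w / 100) * BD / rho_w
Step 2: theta = (14.1 / 100) * 1.18 / 1.0
Step 3: theta = 0.141 * 1.18
Step 4: theta = 0.166

0.166


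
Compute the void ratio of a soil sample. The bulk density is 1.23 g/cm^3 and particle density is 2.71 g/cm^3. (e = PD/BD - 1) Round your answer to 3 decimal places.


Step 1: e = PD / BD - 1
Step 2: e = 2.71 / 1.23 - 1
Step 3: e = 2.20325 - 1
Step 4: e = 1.203

1.203


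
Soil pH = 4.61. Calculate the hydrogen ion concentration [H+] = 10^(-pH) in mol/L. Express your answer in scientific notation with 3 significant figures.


Step 1: [H+] = 10^(-pH)
Step 2: [H+] = 10^(-4.61)
Step 3: [H+] = 2.45e-05 mol/L

2.45e-05


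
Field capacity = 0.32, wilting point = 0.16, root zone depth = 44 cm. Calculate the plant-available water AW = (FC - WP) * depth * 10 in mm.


Step 1: Available water = (FC - WP) * depth * 10
Step 2: AW = (0.32 - 0.16) * 44 * 10
Step 3: AW = 0.16 * 44 * 10
Step 4: AW = 70.4 mm

70.4


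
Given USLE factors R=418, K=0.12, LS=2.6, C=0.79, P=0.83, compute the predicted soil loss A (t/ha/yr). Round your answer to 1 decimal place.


Step 1: A = R * K * LS * C * P
Step 2: R * K = 418 * 0.12 = 50.16
Step 3: (R*K) * LS = 50.16 * 2.6 = 130.416
Step 4: * C * P = 130.416 * 0.79 * 0.83 = 85.5
Step 5: A = 85.5 t/(ha*yr)

85.5


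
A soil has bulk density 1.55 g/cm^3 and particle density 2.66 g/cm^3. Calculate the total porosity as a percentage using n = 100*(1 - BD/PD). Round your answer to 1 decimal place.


Step 1: Formula: n = 100 * (1 - BD / PD)
Step 2: n = 100 * (1 - 1.55 / 2.66)
Step 3: n = 100 * (1 - 0.58271)
Step 4: n = 41.7%

41.7


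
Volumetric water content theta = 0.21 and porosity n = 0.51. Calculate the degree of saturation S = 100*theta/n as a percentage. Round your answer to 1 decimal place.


Step 1: S = 100 * theta_v / n
Step 2: S = 100 * 0.21 / 0.51
Step 3: S = 41.2%

41.2


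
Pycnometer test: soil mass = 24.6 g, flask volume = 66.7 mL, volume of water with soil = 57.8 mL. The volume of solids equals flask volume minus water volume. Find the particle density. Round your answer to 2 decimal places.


Step 1: Volume of solids = flask volume - water volume with soil
Step 2: V_solids = 66.7 - 57.8 = 8.9 mL
Step 3: Particle density = mass / V_solids = 24.6 / 8.9 = 2.76 g/cm^3

2.76


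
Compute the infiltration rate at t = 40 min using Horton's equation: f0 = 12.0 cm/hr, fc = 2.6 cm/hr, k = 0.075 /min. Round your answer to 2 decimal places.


Step 1: f = fc + (f0 - fc) * exp(-k * t)
Step 2: exp(-0.075 * 40) = 0.049787
Step 3: f = 2.6 + (12.0 - 2.6) * 0.049787
Step 4: f = 2.6 + 9.4 * 0.049787
Step 5: f = 3.07 cm/hr

3.07


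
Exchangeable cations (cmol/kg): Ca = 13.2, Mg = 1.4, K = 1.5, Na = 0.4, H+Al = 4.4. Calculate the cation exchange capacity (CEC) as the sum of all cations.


Step 1: CEC = Ca + Mg + K + Na + (H+Al)
Step 2: CEC = 13.2 + 1.4 + 1.5 + 0.4 + 4.4
Step 3: CEC = 20.9 cmol/kg

20.9


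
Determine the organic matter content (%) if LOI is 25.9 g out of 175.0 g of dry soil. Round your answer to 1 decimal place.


Step 1: OM% = 100 * LOI / sample mass
Step 2: OM = 100 * 25.9 / 175.0
Step 3: OM = 14.8%

14.8


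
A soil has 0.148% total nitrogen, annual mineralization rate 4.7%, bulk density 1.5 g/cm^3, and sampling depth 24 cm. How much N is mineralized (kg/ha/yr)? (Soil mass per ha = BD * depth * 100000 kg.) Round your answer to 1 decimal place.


Step 1: Soil mass per ha = BD * depth * 100000 = 1.5 * 24 * 100000 = 3600000 kg
Step 2: Total N pool = soil mass * N%/100 = 3600000 * 0.148/100 = 5328.0 kg/ha
Step 3: N mineralized = N pool * rate%/100 = 5328.0 * 4.7/100 = 250.4 kg/ha/yr

250.4


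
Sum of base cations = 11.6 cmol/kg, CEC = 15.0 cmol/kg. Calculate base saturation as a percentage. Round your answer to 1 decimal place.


Step 1: BS = 100 * (sum of bases) / CEC
Step 2: BS = 100 * 11.6 / 15.0
Step 3: BS = 77.3%

77.3


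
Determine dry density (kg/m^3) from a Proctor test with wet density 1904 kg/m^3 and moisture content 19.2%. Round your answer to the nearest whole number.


Step 1: Dry density = wet density / (1 + w/100)
Step 2: Dry density = 1904 / (1 + 19.2/100)
Step 3: Dry density = 1904 / 1.192
Step 4: Dry density = 1597 kg/m^3

1597


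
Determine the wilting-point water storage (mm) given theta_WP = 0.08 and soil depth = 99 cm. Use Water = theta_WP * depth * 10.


Step 1: Water (mm) = theta_WP * depth * 10
Step 2: Water = 0.08 * 99 * 10
Step 3: Water = 79.2 mm

79.2


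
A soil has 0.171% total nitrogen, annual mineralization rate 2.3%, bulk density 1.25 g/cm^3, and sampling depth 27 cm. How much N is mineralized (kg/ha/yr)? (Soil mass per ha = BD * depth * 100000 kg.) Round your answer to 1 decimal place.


Step 1: Soil mass per ha = BD * depth * 100000 = 1.25 * 27 * 100000 = 3375000 kg
Step 2: Total N pool = soil mass * N%/100 = 3375000 * 0.171/100 = 5771.25 kg/ha
Step 3: N mineralized = N pool * rate%/100 = 5771.25 * 2.3/100 = 132.7 kg/ha/yr

132.7


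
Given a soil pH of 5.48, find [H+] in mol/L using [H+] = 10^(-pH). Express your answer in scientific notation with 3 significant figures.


Step 1: [H+] = 10^(-pH)
Step 2: [H+] = 10^(-5.48)
Step 3: [H+] = 3.31e-06 mol/L

3.31e-06


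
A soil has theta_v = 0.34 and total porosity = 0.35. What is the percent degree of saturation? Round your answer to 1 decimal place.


Step 1: S = 100 * theta_v / n
Step 2: S = 100 * 0.34 / 0.35
Step 3: S = 97.1%

97.1


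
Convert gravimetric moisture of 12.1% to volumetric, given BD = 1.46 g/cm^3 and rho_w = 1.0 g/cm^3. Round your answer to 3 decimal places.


Step 1: theta = (w / 100) * BD / rho_w
Step 2: theta = (12.1 / 100) * 1.46 / 1.0
Step 3: theta = 0.121 * 1.46
Step 4: theta = 0.177

0.177


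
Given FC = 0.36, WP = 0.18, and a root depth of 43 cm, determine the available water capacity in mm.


Step 1: Available water = (FC - WP) * depth * 10
Step 2: AW = (0.36 - 0.18) * 43 * 10
Step 3: AW = 0.18 * 43 * 10
Step 4: AW = 77.4 mm

77.4


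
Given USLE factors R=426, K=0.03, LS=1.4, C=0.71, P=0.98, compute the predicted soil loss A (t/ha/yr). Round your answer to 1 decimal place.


Step 1: A = R * K * LS * C * P
Step 2: R * K = 426 * 0.03 = 12.78
Step 3: (R*K) * LS = 12.78 * 1.4 = 17.892
Step 4: * C * P = 17.892 * 0.71 * 0.98 = 12.4
Step 5: A = 12.4 t/(ha*yr)

12.4


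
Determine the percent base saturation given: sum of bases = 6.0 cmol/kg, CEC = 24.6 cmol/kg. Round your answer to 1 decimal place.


Step 1: BS = 100 * (sum of bases) / CEC
Step 2: BS = 100 * 6.0 / 24.6
Step 3: BS = 24.4%

24.4


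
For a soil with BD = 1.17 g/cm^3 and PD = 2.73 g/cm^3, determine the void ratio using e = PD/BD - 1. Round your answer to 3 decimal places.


Step 1: e = PD / BD - 1
Step 2: e = 2.73 / 1.17 - 1
Step 3: e = 2.33333 - 1
Step 4: e = 1.333

1.333


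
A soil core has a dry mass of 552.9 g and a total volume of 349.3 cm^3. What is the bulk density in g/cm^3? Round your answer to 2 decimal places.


Step 1: Identify the formula: BD = dry mass / volume
Step 2: Substitute values: BD = 552.9 / 349.3
Step 3: BD = 1.58 g/cm^3

1.58


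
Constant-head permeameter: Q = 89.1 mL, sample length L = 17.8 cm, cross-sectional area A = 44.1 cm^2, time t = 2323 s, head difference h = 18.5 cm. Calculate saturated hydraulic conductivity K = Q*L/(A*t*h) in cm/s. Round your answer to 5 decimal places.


Step 1: K = Q * L / (A * t * h)
Step 2: Numerator = 89.1 * 17.8 = 1585.98
Step 3: Denominator = 44.1 * 2323 * 18.5 = 1895219.55
Step 4: K = 1585.98 / 1895219.55 = 0.00084 cm/s

0.00084


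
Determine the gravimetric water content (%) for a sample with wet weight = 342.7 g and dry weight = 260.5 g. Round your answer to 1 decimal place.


Step 1: Water mass = wet - dry = 342.7 - 260.5 = 82.2 g
Step 2: w = 100 * water mass / dry mass
Step 3: w = 100 * 82.2 / 260.5 = 31.6%

31.6


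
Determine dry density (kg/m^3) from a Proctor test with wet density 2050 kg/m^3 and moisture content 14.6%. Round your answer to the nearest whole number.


Step 1: Dry density = wet density / (1 + w/100)
Step 2: Dry density = 2050 / (1 + 14.6/100)
Step 3: Dry density = 2050 / 1.146
Step 4: Dry density = 1789 kg/m^3

1789


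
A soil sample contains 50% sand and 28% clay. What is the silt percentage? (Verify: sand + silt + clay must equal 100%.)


Step 1: sand + silt + clay = 100%
Step 2: silt = 100 - sand - clay
Step 3: silt = 100 - 50 - 28
Step 4: silt = 22%

22


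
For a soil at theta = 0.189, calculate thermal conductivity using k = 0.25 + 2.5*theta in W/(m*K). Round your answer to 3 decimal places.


Step 1: k = 0.25 + 2.5 * theta
Step 2: k = 0.25 + 2.5 * 0.189
Step 3: k = 0.25 + 0.473
Step 4: k = 0.723 W/(m*K)

0.723


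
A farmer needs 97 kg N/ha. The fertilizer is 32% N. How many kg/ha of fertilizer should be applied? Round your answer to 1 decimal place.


Step 1: Fertilizer rate = target N / (N content / 100)
Step 2: Rate = 97 / (32 / 100)
Step 3: Rate = 97 / 0.32
Step 4: Rate = 303.1 kg/ha

303.1


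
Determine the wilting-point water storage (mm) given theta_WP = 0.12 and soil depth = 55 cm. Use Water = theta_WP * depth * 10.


Step 1: Water (mm) = theta_WP * depth * 10
Step 2: Water = 0.12 * 55 * 10
Step 3: Water = 66.0 mm

66.0


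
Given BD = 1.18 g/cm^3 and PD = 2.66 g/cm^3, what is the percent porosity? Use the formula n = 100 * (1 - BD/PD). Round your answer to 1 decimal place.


Step 1: Formula: n = 100 * (1 - BD / PD)
Step 2: n = 100 * (1 - 1.18 / 2.66)
Step 3: n = 100 * (1 - 0.44361)
Step 4: n = 55.6%

55.6


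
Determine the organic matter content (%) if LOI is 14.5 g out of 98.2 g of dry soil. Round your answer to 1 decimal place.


Step 1: OM% = 100 * LOI / sample mass
Step 2: OM = 100 * 14.5 / 98.2
Step 3: OM = 14.8%

14.8


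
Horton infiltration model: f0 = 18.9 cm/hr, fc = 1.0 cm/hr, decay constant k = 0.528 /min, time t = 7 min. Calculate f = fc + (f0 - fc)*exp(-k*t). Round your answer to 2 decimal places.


Step 1: f = fc + (f0 - fc) * exp(-k * t)
Step 2: exp(-0.528 * 7) = 0.024823
Step 3: f = 1.0 + (18.9 - 1.0) * 0.024823
Step 4: f = 1.0 + 17.9 * 0.024823
Step 5: f = 1.44 cm/hr

1.44


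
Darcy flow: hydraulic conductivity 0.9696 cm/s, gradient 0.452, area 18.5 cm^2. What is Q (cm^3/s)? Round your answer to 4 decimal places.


Step 1: Apply Darcy's law: Q = K * i * A
Step 2: Q = 0.9696 * 0.452 * 18.5
Step 3: Q = 8.1078 cm^3/s

8.1078


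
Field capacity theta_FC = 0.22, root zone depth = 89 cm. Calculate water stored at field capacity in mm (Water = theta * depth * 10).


Step 1: Water (mm) = theta_FC * depth (cm) * 10
Step 2: Water = 0.22 * 89 * 10
Step 3: Water = 195.8 mm

195.8


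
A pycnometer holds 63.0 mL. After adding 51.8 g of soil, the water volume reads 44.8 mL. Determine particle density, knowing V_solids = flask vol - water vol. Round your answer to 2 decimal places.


Step 1: Volume of solids = flask volume - water volume with soil
Step 2: V_solids = 63.0 - 44.8 = 18.2 mL
Step 3: Particle density = mass / V_solids = 51.8 / 18.2 = 2.85 g/cm^3

2.85


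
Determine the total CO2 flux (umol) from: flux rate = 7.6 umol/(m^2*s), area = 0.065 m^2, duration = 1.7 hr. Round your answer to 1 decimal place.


Step 1: Convert time to seconds: 1.7 hr * 3600 = 6120.0 s
Step 2: Total = flux * area * time_s
Step 3: Total = 7.6 * 0.065 * 6120.0
Step 4: Total = 3023.3 umol

3023.3


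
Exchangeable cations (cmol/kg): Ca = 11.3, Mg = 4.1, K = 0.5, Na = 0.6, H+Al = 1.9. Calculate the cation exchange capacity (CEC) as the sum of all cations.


Step 1: CEC = Ca + Mg + K + Na + (H+Al)
Step 2: CEC = 11.3 + 4.1 + 0.5 + 0.6 + 1.9
Step 3: CEC = 18.4 cmol/kg

18.4


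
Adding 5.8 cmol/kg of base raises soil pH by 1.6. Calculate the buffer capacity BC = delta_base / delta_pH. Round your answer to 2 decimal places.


Step 1: BC = change in base / change in pH
Step 2: BC = 5.8 / 1.6
Step 3: BC = 3.63 cmol/(kg*pH unit)

3.63


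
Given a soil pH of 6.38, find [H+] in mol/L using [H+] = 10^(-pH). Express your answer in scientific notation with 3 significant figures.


Step 1: [H+] = 10^(-pH)
Step 2: [H+] = 10^(-6.38)
Step 3: [H+] = 4.17e-07 mol/L

4.17e-07


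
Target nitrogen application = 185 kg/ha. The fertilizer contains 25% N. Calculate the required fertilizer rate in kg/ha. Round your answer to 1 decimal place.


Step 1: Fertilizer rate = target N / (N content / 100)
Step 2: Rate = 185 / (25 / 100)
Step 3: Rate = 185 / 0.25
Step 4: Rate = 740.0 kg/ha

740.0


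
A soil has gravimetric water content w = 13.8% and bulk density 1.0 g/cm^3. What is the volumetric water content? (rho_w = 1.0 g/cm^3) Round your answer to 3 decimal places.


Step 1: theta = (w / 100) * BD / rho_w
Step 2: theta = (13.8 / 100) * 1.0 / 1.0
Step 3: theta = 0.138 * 1.0
Step 4: theta = 0.138

0.138


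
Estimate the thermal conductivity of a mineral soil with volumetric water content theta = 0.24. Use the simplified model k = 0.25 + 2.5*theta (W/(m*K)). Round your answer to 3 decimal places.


Step 1: k = 0.25 + 2.5 * theta
Step 2: k = 0.25 + 2.5 * 0.24
Step 3: k = 0.25 + 0.6
Step 4: k = 0.85 W/(m*K)

0.85


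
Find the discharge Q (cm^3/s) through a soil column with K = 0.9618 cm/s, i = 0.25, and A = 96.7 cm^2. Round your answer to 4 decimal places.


Step 1: Apply Darcy's law: Q = K * i * A
Step 2: Q = 0.9618 * 0.25 * 96.7
Step 3: Q = 23.2515 cm^3/s

23.2515


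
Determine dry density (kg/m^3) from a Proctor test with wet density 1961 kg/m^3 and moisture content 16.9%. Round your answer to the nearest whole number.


Step 1: Dry density = wet density / (1 + w/100)
Step 2: Dry density = 1961 / (1 + 16.9/100)
Step 3: Dry density = 1961 / 1.169
Step 4: Dry density = 1678 kg/m^3

1678


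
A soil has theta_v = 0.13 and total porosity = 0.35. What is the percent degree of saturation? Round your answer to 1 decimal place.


Step 1: S = 100 * theta_v / n
Step 2: S = 100 * 0.13 / 0.35
Step 3: S = 37.1%

37.1


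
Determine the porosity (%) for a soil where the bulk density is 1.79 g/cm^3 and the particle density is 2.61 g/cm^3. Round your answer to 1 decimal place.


Step 1: Formula: n = 100 * (1 - BD / PD)
Step 2: n = 100 * (1 - 1.79 / 2.61)
Step 3: n = 100 * (1 - 0.68582)
Step 4: n = 31.4%

31.4


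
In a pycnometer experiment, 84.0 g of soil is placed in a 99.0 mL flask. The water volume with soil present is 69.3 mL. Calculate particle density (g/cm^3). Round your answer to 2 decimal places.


Step 1: Volume of solids = flask volume - water volume with soil
Step 2: V_solids = 99.0 - 69.3 = 29.7 mL
Step 3: Particle density = mass / V_solids = 84.0 / 29.7 = 2.83 g/cm^3

2.83


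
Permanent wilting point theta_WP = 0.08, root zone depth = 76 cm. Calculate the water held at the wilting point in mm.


Step 1: Water (mm) = theta_WP * depth * 10
Step 2: Water = 0.08 * 76 * 10
Step 3: Water = 60.8 mm

60.8


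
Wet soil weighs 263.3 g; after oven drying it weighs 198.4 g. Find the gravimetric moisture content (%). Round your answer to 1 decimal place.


Step 1: Water mass = wet - dry = 263.3 - 198.4 = 64.9 g
Step 2: w = 100 * water mass / dry mass
Step 3: w = 100 * 64.9 / 198.4 = 32.7%

32.7


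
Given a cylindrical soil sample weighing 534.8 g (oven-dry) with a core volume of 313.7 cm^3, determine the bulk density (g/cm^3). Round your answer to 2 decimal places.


Step 1: Identify the formula: BD = dry mass / volume
Step 2: Substitute values: BD = 534.8 / 313.7
Step 3: BD = 1.7 g/cm^3

1.7


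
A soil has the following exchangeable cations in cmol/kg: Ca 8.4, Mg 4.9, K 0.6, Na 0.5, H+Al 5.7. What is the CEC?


Step 1: CEC = Ca + Mg + K + Na + (H+Al)
Step 2: CEC = 8.4 + 4.9 + 0.6 + 0.5 + 5.7
Step 3: CEC = 20.1 cmol/kg

20.1


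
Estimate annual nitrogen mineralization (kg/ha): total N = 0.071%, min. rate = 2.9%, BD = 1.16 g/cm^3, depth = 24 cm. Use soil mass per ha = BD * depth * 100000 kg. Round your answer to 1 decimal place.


Step 1: Soil mass per ha = BD * depth * 100000 = 1.16 * 24 * 100000 = 2784000 kg
Step 2: Total N pool = soil mass * N%/100 = 2784000 * 0.071/100 = 1976.64 kg/ha
Step 3: N mineralized = N pool * rate%/100 = 1976.64 * 2.9/100 = 57.3 kg/ha/yr

57.3


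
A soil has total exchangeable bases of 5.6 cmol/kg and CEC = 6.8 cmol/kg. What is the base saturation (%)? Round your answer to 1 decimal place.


Step 1: BS = 100 * (sum of bases) / CEC
Step 2: BS = 100 * 5.6 / 6.8
Step 3: BS = 82.4%

82.4


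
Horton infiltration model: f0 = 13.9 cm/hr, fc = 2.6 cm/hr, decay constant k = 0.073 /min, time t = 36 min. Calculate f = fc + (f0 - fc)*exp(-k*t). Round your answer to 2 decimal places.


Step 1: f = fc + (f0 - fc) * exp(-k * t)
Step 2: exp(-0.073 * 36) = 0.072223
Step 3: f = 2.6 + (13.9 - 2.6) * 0.072223
Step 4: f = 2.6 + 11.3 * 0.072223
Step 5: f = 3.42 cm/hr

3.42


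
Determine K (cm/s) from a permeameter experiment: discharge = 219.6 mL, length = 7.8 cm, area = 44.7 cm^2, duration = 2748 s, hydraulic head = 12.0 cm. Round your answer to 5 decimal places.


Step 1: K = Q * L / (A * t * h)
Step 2: Numerator = 219.6 * 7.8 = 1712.88
Step 3: Denominator = 44.7 * 2748 * 12.0 = 1474027.2
Step 4: K = 1712.88 / 1474027.2 = 0.00116 cm/s

0.00116


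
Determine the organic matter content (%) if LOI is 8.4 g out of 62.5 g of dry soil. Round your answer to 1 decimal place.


Step 1: OM% = 100 * LOI / sample mass
Step 2: OM = 100 * 8.4 / 62.5
Step 3: OM = 13.4%

13.4


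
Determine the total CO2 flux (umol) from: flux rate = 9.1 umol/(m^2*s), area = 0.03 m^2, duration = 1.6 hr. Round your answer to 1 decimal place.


Step 1: Convert time to seconds: 1.6 hr * 3600 = 5760.0 s
Step 2: Total = flux * area * time_s
Step 3: Total = 9.1 * 0.03 * 5760.0
Step 4: Total = 1572.5 umol

1572.5


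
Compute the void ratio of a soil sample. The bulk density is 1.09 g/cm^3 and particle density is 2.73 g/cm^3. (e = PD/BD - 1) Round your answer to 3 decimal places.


Step 1: e = PD / BD - 1
Step 2: e = 2.73 / 1.09 - 1
Step 3: e = 2.50459 - 1
Step 4: e = 1.505

1.505


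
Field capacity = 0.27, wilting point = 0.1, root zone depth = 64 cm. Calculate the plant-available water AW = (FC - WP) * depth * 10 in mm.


Step 1: Available water = (FC - WP) * depth * 10
Step 2: AW = (0.27 - 0.1) * 64 * 10
Step 3: AW = 0.17 * 64 * 10
Step 4: AW = 108.8 mm

108.8


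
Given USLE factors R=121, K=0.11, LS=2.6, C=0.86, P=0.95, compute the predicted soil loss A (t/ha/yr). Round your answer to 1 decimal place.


Step 1: A = R * K * LS * C * P
Step 2: R * K = 121 * 0.11 = 13.31
Step 3: (R*K) * LS = 13.31 * 2.6 = 34.606
Step 4: * C * P = 34.606 * 0.86 * 0.95 = 28.3
Step 5: A = 28.3 t/(ha*yr)

28.3


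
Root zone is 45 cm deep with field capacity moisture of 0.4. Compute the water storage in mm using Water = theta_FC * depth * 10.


Step 1: Water (mm) = theta_FC * depth (cm) * 10
Step 2: Water = 0.4 * 45 * 10
Step 3: Water = 180.0 mm

180.0


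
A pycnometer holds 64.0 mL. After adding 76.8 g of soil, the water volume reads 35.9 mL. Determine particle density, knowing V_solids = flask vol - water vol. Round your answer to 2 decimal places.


Step 1: Volume of solids = flask volume - water volume with soil
Step 2: V_solids = 64.0 - 35.9 = 28.1 mL
Step 3: Particle density = mass / V_solids = 76.8 / 28.1 = 2.73 g/cm^3

2.73


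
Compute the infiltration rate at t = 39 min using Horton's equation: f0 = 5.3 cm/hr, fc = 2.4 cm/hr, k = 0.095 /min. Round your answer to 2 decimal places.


Step 1: f = fc + (f0 - fc) * exp(-k * t)
Step 2: exp(-0.095 * 39) = 0.0246
Step 3: f = 2.4 + (5.3 - 2.4) * 0.0246
Step 4: f = 2.4 + 2.9 * 0.0246
Step 5: f = 2.47 cm/hr

2.47


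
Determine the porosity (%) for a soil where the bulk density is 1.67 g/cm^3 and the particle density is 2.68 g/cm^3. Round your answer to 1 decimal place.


Step 1: Formula: n = 100 * (1 - BD / PD)
Step 2: n = 100 * (1 - 1.67 / 2.68)
Step 3: n = 100 * (1 - 0.62313)
Step 4: n = 37.7%

37.7


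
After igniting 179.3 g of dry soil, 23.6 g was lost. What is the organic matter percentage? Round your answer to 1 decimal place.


Step 1: OM% = 100 * LOI / sample mass
Step 2: OM = 100 * 23.6 / 179.3
Step 3: OM = 13.2%

13.2


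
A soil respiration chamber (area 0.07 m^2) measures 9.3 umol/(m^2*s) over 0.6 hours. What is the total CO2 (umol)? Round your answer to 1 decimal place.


Step 1: Convert time to seconds: 0.6 hr * 3600 = 2160.0 s
Step 2: Total = flux * area * time_s
Step 3: Total = 9.3 * 0.07 * 2160.0
Step 4: Total = 1406.2 umol

1406.2


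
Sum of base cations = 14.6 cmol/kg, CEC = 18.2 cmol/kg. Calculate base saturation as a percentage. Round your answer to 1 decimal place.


Step 1: BS = 100 * (sum of bases) / CEC
Step 2: BS = 100 * 14.6 / 18.2
Step 3: BS = 80.2%

80.2


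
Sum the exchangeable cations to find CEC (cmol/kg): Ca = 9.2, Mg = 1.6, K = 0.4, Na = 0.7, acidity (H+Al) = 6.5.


Step 1: CEC = Ca + Mg + K + Na + (H+Al)
Step 2: CEC = 9.2 + 1.6 + 0.4 + 0.7 + 6.5
Step 3: CEC = 18.4 cmol/kg

18.4


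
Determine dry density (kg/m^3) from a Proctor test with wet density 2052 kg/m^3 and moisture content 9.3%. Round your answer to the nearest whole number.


Step 1: Dry density = wet density / (1 + w/100)
Step 2: Dry density = 2052 / (1 + 9.3/100)
Step 3: Dry density = 2052 / 1.093
Step 4: Dry density = 1877 kg/m^3

1877


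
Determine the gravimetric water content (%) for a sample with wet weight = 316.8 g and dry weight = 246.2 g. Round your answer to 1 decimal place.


Step 1: Water mass = wet - dry = 316.8 - 246.2 = 70.6 g
Step 2: w = 100 * water mass / dry mass
Step 3: w = 100 * 70.6 / 246.2 = 28.7%

28.7
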